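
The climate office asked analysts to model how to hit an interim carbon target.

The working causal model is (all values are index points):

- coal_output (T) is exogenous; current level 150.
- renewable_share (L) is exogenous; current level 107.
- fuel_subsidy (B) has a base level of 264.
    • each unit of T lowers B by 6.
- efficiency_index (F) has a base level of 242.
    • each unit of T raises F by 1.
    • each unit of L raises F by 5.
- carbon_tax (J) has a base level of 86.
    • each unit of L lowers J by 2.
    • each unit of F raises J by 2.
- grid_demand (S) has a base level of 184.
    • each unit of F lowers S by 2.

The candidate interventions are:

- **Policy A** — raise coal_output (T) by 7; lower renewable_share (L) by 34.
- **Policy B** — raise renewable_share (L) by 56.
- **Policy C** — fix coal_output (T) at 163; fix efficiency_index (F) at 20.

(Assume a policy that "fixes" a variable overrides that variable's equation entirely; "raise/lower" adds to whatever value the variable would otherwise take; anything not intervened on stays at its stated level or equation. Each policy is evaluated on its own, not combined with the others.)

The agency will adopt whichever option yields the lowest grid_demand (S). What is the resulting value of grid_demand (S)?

Policy A (T + 7, L − 34):
  T = 150 + 7 = 157
  L = 107 − 34 = 73
  F = 242 + 157 + 5·73 = 764
  S = 184 − 2·764 = -1344
Policy B (L + 56):
  T = 150
  L = 107 + 56 = 163
  F = 242 + 150 + 5·163 = 1207
  S = 184 − 2·1207 = -2230
Policy C (T := 163, F := 20):
  T = 163
  L = 107
  F = 20
  S = 184 − 2·20 = 144
Comparing — Policy A: S=-1344, Policy B: S=-2230, Policy C: S=144. Lowest is -2230 (Policy B).

-2230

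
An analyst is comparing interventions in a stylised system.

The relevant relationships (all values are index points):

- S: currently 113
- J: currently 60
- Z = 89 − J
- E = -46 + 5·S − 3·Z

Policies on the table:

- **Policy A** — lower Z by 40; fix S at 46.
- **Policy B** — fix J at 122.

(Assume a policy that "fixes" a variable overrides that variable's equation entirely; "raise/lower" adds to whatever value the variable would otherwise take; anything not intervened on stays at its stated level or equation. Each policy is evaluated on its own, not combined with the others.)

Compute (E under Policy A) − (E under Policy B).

-401

Policy A (Z − 40, S := 46):
  S = 46
  J = 60
  Z = 89 − 60 (−40 from intervention) = -11
  E = -46 + 5·46 − 3·(-11) = 217
Policy B (J := 122):
  S = 113
  J = 122
  Z = 89 − 122 = -33
  E = -46 + 5·113 − 3·(-33) = 618
E: 217 − 618 = -401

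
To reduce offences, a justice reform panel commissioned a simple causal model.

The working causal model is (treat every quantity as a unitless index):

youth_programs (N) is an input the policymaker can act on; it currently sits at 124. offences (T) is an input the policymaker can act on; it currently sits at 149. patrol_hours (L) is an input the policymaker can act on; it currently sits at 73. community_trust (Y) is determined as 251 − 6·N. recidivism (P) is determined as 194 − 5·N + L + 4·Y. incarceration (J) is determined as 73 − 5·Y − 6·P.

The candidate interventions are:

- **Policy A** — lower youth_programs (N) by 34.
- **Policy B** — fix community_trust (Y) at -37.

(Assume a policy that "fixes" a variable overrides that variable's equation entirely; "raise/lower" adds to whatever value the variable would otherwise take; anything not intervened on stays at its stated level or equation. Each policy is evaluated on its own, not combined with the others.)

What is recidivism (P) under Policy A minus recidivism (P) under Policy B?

Policy A (N − 34):
  N = 124 − 34 = 90
  L = 73
  Y = 251 − 6·90 = -289
  P = 194 − 5·90 + 73 + 4·(-289) = -1339
Policy B (Y := -37):
  N = 124
  L = 73
  Y = -37
  P = 194 − 5·124 + 73 + 4·(-37) = -501
P: -1339 − (-501) = -838

-838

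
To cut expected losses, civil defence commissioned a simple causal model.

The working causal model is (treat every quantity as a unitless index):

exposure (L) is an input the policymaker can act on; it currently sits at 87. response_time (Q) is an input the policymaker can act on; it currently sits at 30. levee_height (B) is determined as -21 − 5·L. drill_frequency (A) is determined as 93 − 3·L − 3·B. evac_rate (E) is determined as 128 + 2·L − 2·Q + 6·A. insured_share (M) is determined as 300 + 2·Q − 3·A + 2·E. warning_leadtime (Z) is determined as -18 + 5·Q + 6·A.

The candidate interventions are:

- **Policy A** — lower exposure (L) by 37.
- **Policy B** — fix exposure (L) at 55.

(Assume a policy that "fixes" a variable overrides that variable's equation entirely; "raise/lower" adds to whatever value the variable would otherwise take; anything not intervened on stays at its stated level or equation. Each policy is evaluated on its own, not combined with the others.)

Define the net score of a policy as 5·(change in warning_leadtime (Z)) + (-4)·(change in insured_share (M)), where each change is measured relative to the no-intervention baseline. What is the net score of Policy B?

Baseline:
  L = 87
  Q = 30
  B = -21 − 5·87 = -456
  A = 93 − 3·87 − 3·(-456) = 1200
  E = 128 + 2·87 − 2·30 + 6·1200 = 7442
  M = 300 + 2·30 − 3·1200 + 2·7442 = 11644
  Z = -18 + 5·30 + 6·1200 = 7332
Policy B (L := 55):
  L = 55
  Q = 30
  B = -21 − 5·55 = -296
  A = 93 − 3·55 − 3·(-296) = 816
  E = 128 + 2·55 − 2·30 + 6·816 = 5074
  M = 300 + 2·30 − 3·816 + 2·5074 = 8060
  Z = -18 + 5·30 + 6·816 = 5028
ΔZ = 5028 − 7332 = -2304; ΔM = 8060 − 11644 = -3584
Score = 5·(-2304) + (-4)·(-3584) = 2816

2816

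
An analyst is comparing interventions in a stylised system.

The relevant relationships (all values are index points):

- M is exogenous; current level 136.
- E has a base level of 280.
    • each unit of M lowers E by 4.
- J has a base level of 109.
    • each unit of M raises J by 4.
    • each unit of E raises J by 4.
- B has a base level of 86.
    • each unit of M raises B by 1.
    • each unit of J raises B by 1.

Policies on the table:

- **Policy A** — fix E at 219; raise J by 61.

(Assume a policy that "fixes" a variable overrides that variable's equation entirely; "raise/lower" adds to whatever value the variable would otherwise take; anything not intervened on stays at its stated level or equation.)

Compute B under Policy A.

Policy A (E := 219, J + 61):
  M = 136
  E = 219
  J = 109 + 4·136 + 4·219 (+61 from intervention) = 1590
  B = 86 + 136 + 1590 = 1812

1812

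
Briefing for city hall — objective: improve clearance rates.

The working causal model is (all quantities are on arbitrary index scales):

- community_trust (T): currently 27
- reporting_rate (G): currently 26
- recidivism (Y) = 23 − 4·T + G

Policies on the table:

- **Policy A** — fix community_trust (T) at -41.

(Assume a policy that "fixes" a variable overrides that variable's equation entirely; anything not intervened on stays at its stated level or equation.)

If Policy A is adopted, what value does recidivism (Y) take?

213

Policy A (T := -41):
  T = -41
  G = 26
  Y = 23 − 4·(-41) + 26 = 213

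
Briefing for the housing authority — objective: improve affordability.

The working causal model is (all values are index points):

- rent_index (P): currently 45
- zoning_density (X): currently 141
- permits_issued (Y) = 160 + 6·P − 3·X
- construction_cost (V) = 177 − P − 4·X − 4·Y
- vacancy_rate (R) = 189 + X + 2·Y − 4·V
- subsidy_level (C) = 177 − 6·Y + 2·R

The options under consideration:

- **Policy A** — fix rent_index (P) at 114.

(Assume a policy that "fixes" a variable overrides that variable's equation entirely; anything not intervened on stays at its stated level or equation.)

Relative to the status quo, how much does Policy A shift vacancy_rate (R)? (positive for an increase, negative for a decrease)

7728

Baseline:
  P = 45
  X = 141
  Y = 160 + 6·45 − 3·141 = 7
  V = 177 − 45 − 4·141 − 4·7 = -460
  R = 189 + 141 + 2·7 − 4·(-460) = 2184
Policy A (P := 114):
  P = 114
  X = 141
  Y = 160 + 6·114 − 3·141 = 421
  V = 177 − 114 − 4·141 − 4·421 = -2185
  R = 189 + 141 + 2·421 − 4·(-2185) = 9912
Change in R: 9912 − 2184 = 7728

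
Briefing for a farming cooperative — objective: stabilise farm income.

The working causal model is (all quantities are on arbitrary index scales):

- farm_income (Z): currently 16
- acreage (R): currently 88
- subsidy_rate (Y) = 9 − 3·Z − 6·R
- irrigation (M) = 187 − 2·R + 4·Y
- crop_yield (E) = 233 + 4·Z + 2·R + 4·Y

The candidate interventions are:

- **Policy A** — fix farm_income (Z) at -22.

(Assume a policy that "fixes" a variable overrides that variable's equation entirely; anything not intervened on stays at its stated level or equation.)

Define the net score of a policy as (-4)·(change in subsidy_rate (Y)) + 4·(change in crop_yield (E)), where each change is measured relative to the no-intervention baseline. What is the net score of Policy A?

760

Baseline:
  Z = 16
  R = 88
  Y = 9 − 3·16 − 6·88 = -567
  E = 233 + 4·16 + 2·88 + 4·(-567) = -1795
Policy A (Z := -22):
  Z = -22
  R = 88
  Y = 9 − 3·(-22) − 6·88 = -453
  E = 233 + 4·(-22) + 2·88 + 4·(-453) = -1491
ΔY = -453 − (-567) = 114; ΔE = -1491 − (-1795) = 304
Score = (-4)·114 + 4·304 = 760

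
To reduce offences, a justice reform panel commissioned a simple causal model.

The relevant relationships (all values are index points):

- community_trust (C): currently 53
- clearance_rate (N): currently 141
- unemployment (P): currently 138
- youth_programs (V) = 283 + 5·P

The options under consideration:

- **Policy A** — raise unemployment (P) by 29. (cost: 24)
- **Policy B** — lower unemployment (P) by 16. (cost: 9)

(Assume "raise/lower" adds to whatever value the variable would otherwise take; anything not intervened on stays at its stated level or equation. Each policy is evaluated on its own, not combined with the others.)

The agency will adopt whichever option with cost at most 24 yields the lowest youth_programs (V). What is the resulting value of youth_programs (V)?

Policy A (P + 29):
  P = 138 + 29 = 167
  V = 283 + 5·167 = 1118
Policy B (P − 16):
  P = 138 − 16 = 122
  V = 283 + 5·122 = 893
Comparing — Policy A: V=1118, Policy B: V=893. Lowest is 893 (Policy B).

893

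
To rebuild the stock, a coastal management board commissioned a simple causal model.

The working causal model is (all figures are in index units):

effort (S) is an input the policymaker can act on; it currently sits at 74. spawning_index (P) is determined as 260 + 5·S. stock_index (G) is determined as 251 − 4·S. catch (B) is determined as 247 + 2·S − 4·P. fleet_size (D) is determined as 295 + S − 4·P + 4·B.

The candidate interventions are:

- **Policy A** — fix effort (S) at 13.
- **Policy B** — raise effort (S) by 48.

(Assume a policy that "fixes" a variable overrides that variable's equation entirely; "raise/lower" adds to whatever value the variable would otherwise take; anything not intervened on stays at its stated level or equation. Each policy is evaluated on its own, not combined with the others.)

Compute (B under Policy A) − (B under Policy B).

Policy A (S := 13):
  S = 13
  P = 260 + 5·13 = 325
  B = 247 + 2·13 − 4·325 = -1027
Policy B (S + 48):
  S = 74 + 48 = 122
  P = 260 + 5·122 = 870
  B = 247 + 2·122 − 4·870 = -2989
B: -1027 − (-2989) = 1962

1962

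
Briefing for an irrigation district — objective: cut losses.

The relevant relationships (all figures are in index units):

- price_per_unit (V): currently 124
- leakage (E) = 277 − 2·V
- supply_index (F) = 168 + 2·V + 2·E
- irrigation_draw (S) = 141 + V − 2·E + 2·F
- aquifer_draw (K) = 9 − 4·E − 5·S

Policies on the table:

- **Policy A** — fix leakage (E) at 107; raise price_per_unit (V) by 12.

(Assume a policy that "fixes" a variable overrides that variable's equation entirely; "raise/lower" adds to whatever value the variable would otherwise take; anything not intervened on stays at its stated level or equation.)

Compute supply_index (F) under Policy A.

654

Policy A (E := 107, V + 12):
  V = 124 + 12 = 136
  E = 107
  F = 168 + 2·136 + 2·107 = 654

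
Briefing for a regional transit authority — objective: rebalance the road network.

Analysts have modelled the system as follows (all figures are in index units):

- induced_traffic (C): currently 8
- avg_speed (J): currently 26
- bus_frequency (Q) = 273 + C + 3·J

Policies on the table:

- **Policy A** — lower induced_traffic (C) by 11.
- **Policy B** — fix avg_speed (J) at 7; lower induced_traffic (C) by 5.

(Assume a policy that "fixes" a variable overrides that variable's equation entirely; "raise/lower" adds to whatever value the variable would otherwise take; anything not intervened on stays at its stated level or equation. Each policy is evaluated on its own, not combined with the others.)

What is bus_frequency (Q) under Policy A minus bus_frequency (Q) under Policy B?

51

Policy A (C − 11):
  C = 8 − 11 = -3
  J = 26
  Q = 273 + (-3) + 3·26 = 348
Policy B (J := 7, C − 5):
  C = 8 − 5 = 3
  J = 7
  Q = 273 + 3 + 3·7 = 297
Q: 348 − 297 = 51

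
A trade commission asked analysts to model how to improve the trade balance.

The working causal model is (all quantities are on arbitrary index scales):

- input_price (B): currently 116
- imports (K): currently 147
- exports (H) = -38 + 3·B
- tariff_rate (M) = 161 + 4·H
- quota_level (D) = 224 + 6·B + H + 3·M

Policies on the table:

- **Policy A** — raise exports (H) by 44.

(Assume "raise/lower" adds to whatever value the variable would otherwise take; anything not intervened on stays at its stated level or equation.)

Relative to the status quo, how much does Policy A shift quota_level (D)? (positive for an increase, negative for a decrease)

572

Baseline:
  B = 116
  H = -38 + 3·116 = 310
  M = 161 + 4·310 = 1401
  D = 224 + 6·116 + 310 + 3·1401 = 5433
Policy A (H + 44):
  B = 116
  H = -38 + 3·116 (+44 from intervention) = 354
  M = 161 + 4·354 = 1577
  D = 224 + 6·116 + 354 + 3·1577 = 6005
Change in D: 6005 − 5433 = 572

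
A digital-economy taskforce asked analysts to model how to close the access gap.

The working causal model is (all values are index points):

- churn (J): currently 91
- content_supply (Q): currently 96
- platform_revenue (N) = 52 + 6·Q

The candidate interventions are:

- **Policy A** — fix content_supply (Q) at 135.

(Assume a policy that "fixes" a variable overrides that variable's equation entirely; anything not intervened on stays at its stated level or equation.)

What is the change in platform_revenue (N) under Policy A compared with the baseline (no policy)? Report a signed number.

Baseline:
  Q = 96
  N = 52 + 6·96 = 628
Policy A (Q := 135):
  Q = 135
  N = 52 + 6·135 = 862
Change in N: 862 − 628 = 234

234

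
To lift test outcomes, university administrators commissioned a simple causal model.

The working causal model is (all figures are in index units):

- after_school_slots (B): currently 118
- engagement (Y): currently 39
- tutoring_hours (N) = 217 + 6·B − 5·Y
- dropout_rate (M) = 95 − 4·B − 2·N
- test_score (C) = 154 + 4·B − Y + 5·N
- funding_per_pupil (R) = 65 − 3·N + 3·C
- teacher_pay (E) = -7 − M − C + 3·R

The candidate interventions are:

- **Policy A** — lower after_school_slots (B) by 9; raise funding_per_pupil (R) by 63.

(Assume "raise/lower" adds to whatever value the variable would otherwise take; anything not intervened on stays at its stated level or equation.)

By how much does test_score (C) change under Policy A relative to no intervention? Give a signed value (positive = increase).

-306

Baseline:
  B = 118
  Y = 39
  N = 217 + 6·118 − 5·39 = 730
  C = 154 + 4·118 − 39 + 5·730 = 4237
Policy A (B − 9, R + 63):
  B = 118 − 9 = 109
  Y = 39
  N = 217 + 6·109 − 5·39 = 676
  C = 154 + 4·109 − 39 + 5·676 = 3931
Change in C: 3931 − 4237 = -306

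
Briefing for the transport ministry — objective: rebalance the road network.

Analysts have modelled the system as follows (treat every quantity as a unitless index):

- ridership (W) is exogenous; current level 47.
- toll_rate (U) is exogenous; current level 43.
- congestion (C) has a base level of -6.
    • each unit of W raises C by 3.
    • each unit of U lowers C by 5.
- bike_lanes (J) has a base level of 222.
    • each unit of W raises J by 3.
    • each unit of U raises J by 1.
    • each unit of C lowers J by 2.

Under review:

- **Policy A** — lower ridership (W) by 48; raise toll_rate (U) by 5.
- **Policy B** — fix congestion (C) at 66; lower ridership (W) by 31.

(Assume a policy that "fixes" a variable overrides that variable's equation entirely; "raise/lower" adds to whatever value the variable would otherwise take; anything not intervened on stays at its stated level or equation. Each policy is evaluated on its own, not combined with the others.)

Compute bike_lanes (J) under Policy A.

Policy A (W − 48, U + 5):
  W = 47 − 48 = -1
  U = 43 + 5 = 48
  C = -6 + 3·(-1) − 5·48 = -249
  J = 222 + 3·(-1) + 48 − 2·(-249) = 765

765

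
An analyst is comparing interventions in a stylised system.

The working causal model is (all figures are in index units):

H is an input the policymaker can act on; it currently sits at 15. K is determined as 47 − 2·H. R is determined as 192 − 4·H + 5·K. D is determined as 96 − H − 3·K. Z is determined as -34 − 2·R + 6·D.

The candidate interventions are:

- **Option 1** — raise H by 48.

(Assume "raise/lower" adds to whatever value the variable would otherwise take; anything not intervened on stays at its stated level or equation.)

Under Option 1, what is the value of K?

Option 1 (H + 48):
  H = 15 + 48 = 63
  K = 47 − 2·63 = -79

-79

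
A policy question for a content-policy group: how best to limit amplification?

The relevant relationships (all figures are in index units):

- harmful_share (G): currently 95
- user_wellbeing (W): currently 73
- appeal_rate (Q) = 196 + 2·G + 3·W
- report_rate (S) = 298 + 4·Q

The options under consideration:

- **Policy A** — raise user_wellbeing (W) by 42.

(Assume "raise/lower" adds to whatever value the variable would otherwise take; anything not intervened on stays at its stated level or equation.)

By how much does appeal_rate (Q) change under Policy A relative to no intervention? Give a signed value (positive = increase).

Baseline:
  G = 95
  W = 73
  Q = 196 + 2·95 + 3·73 = 605
Policy A (W + 42):
  G = 95
  W = 73 + 42 = 115
  Q = 196 + 2·95 + 3·115 = 731
Change in Q: 731 − 605 = 126

126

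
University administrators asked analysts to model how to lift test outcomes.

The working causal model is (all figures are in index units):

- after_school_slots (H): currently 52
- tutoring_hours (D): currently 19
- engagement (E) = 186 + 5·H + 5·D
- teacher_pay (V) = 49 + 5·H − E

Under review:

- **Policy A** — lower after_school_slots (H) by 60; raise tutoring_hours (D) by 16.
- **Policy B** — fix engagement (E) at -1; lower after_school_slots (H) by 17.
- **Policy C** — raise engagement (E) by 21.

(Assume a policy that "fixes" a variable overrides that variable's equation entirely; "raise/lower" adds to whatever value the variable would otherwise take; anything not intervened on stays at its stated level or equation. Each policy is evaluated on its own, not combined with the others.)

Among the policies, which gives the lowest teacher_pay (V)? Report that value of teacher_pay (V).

-312

Policy A (H − 60, D + 16):
  H = 52 − 60 = -8
  D = 19 + 16 = 35
  E = 186 + 5·(-8) + 5·35 = 321
  V = 49 + 5·(-8) − 321 = -312
Policy B (E := -1, H − 17):
  H = 52 − 17 = 35
  D = 19
  E = -1
  V = 49 + 5·35 − (-1) = 225
Policy C (E + 21):
  H = 52
  D = 19
  E = 186 + 5·52 + 5·19 (+21 from intervention) = 562
  V = 49 + 5·52 − 562 = -253
Comparing — Policy A: V=-312, Policy B: V=225, Policy C: V=-253. Lowest is -312 (Policy A).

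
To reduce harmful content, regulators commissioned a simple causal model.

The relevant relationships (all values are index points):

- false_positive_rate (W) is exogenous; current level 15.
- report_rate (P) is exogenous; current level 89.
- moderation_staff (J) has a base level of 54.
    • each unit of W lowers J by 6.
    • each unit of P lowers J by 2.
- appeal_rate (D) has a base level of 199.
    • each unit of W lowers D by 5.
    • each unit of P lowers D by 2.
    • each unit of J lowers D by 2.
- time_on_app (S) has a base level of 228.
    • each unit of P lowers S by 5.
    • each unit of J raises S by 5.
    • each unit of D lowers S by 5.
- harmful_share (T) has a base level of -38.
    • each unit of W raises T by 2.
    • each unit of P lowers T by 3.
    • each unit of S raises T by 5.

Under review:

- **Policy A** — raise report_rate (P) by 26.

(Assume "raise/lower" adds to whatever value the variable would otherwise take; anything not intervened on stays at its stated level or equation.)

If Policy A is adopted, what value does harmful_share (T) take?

Policy A (P + 26):
  W = 15
  P = 89 + 26 = 115
  J = 54 − 6·15 − 2·115 = -266
  D = 199 − 5·15 − 2·115 − 2·(-266) = 426
  S = 228 − 5·115 + 5·(-266) − 5·426 = -3807
  T = -38 + 2·15 − 3·115 + 5·(-3807) = -19388

-19388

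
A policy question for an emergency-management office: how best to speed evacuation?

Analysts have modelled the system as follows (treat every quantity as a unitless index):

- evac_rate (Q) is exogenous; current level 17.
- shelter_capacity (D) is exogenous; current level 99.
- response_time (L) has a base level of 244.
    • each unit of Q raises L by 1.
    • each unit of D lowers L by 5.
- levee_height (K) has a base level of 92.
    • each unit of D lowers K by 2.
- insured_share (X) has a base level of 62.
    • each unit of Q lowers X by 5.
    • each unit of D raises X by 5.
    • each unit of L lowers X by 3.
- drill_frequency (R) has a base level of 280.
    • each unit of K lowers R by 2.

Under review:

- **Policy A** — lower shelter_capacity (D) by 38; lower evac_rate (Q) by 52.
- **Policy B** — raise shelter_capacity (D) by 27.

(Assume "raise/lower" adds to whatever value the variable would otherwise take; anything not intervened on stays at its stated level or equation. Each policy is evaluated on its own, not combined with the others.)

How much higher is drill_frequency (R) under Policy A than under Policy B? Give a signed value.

Policy A (D − 38, Q − 52):
  D = 99 − 38 = 61
  K = 92 − 2·61 = -30
  R = 280 − 2·(-30) = 340
Policy B (D + 27):
  D = 99 + 27 = 126
  K = 92 − 2·126 = -160
  R = 280 − 2·(-160) = 600
R: 340 − 600 = -260

-260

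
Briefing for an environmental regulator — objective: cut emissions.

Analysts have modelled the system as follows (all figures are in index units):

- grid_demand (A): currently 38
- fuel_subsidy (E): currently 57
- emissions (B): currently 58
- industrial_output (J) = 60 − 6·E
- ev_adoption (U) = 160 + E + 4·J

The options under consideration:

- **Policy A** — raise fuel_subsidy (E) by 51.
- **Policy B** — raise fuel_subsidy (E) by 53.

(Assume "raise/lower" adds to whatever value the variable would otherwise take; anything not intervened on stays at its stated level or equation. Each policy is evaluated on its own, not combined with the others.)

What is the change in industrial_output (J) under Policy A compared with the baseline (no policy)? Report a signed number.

-306

Baseline:
  E = 57
  J = 60 − 6·57 = -282
Policy A (E + 51):
  E = 57 + 51 = 108
  J = 60 − 6·108 = -588
Change in J: -588 − (-282) = -306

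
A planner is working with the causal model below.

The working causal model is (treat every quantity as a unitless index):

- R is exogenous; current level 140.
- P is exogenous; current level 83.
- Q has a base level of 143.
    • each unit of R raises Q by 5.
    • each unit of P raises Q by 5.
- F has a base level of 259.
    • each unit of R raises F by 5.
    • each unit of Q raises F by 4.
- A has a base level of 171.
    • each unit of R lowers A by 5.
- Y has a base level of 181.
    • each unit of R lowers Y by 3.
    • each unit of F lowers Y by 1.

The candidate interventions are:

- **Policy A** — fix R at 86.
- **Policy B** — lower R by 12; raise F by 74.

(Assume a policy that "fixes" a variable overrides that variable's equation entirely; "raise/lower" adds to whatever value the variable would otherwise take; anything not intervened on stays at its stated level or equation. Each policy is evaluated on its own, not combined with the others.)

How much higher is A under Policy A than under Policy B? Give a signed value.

Policy A (R := 86):
  R = 86
  A = 171 − 5·86 = -259
Policy B (R − 12, F + 74):
  R = 140 − 12 = 128
  A = 171 − 5·128 = -469
A: -259 − (-469) = 210

210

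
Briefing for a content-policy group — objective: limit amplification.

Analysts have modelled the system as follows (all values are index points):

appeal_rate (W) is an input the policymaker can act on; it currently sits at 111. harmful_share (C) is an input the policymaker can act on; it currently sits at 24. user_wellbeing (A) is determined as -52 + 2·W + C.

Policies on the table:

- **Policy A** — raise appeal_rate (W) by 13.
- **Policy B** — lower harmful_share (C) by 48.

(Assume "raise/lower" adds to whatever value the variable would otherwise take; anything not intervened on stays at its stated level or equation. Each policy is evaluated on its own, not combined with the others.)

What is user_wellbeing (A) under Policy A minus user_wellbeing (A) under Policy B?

Policy A (W + 13):
  W = 111 + 13 = 124
  C = 24
  A = -52 + 2·124 + 24 = 220
Policy B (C − 48):
  W = 111
  C = 24 − 48 = -24
  A = -52 + 2·111 + (-24) = 146
A: 220 − 146 = 74

74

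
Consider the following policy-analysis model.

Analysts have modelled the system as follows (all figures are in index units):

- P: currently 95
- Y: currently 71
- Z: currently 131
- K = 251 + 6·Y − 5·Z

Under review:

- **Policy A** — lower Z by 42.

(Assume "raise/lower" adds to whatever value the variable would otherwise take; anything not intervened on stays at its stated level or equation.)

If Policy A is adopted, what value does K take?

232

Policy A (Z − 42):
  Y = 71
  Z = 131 − 42 = 89
  K = 251 + 6·71 − 5·89 = 232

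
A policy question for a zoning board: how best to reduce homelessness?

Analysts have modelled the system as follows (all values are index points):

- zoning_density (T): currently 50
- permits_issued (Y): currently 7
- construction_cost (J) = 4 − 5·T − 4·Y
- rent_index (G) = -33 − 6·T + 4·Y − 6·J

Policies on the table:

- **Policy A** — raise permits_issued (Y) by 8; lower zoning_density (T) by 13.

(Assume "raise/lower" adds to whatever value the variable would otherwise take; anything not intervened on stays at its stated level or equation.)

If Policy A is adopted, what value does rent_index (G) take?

1251

Policy A (Y + 8, T − 13):
  T = 50 − 13 = 37
  Y = 7 + 8 = 15
  J = 4 − 5·37 − 4·15 = -241
  G = -33 − 6·37 + 4·15 − 6·(-241) = 1251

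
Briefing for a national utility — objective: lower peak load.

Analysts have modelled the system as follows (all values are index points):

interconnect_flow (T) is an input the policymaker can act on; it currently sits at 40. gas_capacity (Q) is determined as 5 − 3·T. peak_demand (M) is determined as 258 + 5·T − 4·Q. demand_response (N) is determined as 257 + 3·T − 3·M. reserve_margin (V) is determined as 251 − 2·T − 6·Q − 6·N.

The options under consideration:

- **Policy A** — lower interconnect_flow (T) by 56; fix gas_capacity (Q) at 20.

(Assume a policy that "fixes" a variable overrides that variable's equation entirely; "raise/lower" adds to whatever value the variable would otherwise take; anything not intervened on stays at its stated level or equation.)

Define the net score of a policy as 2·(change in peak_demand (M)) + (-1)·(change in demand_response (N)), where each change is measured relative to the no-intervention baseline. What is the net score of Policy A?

-3932

Baseline:
  T = 40
  Q = 5 − 3·40 = -115
  M = 258 + 5·40 − 4·(-115) = 918
  N = 257 + 3·40 − 3·918 = -2377
Policy A (T − 56, Q := 20):
  T = 40 − 56 = -16
  Q = 20
  M = 258 + 5·(-16) − 4·20 = 98
  N = 257 + 3·(-16) − 3·98 = -85
ΔM = 98 − 918 = -820; ΔN = -85 − (-2377) = 2292
Score = 2·(-820) + (-1)·2292 = -3932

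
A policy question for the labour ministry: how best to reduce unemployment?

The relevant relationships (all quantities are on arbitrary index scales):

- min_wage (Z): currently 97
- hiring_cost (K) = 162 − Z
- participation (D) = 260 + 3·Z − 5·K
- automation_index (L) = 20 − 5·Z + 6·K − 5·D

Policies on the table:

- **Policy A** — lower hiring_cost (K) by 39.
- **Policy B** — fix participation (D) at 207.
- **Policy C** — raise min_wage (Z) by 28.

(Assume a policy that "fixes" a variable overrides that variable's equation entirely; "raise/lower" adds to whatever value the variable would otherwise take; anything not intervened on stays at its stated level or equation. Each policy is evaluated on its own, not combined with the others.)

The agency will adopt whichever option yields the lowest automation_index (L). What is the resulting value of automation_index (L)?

-2633

Policy A (K − 39):
  Z = 97
  K = 162 − 97 (−39 from intervention) = 26
  D = 260 + 3·97 − 5·26 = 421
  L = 20 − 5·97 + 6·26 − 5·421 = -2414
Policy B (D := 207):
  Z = 97
  K = 162 − 97 = 65
  D = 207
  L = 20 − 5·97 + 6·65 − 5·207 = -1110
Policy C (Z + 28):
  Z = 97 + 28 = 125
  K = 162 − 125 = 37
  D = 260 + 3·125 − 5·37 = 450
  L = 20 − 5·125 + 6·37 − 5·450 = -2633
Comparing — Policy A: L=-2414, Policy B: L=-1110, Policy C: L=-2633. Lowest is -2633 (Policy C).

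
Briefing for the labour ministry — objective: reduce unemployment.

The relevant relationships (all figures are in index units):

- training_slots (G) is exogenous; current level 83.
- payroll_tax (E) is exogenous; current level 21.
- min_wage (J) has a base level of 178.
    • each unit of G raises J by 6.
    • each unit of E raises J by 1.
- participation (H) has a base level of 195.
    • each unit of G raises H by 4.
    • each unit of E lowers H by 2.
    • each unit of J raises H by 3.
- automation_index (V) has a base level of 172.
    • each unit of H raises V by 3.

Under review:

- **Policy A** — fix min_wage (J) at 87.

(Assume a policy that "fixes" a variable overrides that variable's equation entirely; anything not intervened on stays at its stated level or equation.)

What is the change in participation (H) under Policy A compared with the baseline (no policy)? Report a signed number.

Baseline:
  G = 83
  E = 21
  J = 178 + 6·83 + 21 = 697
  H = 195 + 4·83 − 2·21 + 3·697 = 2576
Policy A (J := 87):
  G = 83
  E = 21
  J = 87
  H = 195 + 4·83 − 2·21 + 3·87 = 746
Change in H: 746 − 2576 = -1830

-1830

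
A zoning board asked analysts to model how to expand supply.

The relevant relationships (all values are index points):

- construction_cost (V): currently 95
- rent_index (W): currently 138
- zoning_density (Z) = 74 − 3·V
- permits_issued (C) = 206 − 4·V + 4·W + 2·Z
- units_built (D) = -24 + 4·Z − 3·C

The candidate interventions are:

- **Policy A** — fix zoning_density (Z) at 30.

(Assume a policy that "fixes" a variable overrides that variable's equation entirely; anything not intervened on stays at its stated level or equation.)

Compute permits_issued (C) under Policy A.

438

Policy A (Z := 30):
  V = 95
  W = 138
  Z = 30
  C = 206 − 4·95 + 4·138 + 2·30 = 438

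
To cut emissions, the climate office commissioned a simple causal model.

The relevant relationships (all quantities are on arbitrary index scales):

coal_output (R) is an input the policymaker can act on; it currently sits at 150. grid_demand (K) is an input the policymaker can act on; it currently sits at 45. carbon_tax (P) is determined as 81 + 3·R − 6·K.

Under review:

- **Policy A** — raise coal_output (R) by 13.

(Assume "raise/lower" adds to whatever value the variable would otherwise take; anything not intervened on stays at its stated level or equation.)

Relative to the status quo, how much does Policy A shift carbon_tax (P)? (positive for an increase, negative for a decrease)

39

Baseline:
  R = 150
  K = 45
  P = 81 + 3·150 − 6·45 = 261
Policy A (R + 13):
  R = 150 + 13 = 163
  K = 45
  P = 81 + 3·163 − 6·45 = 300
Change in P: 300 − 261 = 39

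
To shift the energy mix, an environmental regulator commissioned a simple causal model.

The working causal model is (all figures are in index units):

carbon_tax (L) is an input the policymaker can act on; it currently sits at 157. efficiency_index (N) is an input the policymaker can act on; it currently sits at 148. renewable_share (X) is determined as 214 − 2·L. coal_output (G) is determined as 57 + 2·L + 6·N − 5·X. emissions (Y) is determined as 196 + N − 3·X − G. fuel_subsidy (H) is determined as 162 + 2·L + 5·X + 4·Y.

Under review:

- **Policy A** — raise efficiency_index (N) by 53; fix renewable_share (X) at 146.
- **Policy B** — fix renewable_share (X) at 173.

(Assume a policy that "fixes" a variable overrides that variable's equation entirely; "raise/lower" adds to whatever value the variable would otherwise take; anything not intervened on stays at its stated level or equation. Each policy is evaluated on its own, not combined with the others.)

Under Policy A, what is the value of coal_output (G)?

847

Policy A (N + 53, X := 146):
  L = 157
  N = 148 + 53 = 201
  X = 146
  G = 57 + 2·157 + 6·201 − 5·146 = 847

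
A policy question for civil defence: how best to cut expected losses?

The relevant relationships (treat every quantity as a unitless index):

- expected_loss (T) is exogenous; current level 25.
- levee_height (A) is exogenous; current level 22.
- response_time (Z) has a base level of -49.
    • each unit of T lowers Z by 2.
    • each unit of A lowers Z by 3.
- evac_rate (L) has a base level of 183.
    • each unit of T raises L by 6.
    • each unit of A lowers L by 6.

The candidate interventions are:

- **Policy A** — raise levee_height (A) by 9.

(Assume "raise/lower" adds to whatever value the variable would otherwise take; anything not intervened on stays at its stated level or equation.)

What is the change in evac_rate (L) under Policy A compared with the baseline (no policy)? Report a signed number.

Baseline:
  T = 25
  A = 22
  L = 183 + 6·25 − 6·22 = 201
Policy A (A + 9):
  T = 25
  A = 22 + 9 = 31
  L = 183 + 6·25 − 6·31 = 147
Change in L: 147 − 201 = -54

-54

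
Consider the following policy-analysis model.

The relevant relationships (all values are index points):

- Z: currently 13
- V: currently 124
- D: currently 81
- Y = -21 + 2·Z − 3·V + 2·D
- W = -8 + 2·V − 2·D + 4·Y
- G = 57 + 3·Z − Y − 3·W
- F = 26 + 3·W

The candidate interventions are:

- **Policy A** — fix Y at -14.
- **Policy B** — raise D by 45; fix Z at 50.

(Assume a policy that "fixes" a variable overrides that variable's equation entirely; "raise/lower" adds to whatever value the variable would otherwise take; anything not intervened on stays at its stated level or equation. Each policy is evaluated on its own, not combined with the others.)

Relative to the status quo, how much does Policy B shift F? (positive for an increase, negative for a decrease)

1698

Baseline:
  Z = 13
  V = 124
  D = 81
  Y = -21 + 2·13 − 3·124 + 2·81 = -205
  W = -8 + 2·124 − 2·81 + 4·(-205) = -742
  F = 26 + 3·(-742) = -2200
Policy B (D + 45, Z := 50):
  Z = 50
  V = 124
  D = 81 + 45 = 126
  Y = -21 + 2·50 − 3·124 + 2·126 = -41
  W = -8 + 2·124 − 2·126 + 4·(-41) = -176
  F = 26 + 3·(-176) = -502
Change in F: -502 − (-2200) = 1698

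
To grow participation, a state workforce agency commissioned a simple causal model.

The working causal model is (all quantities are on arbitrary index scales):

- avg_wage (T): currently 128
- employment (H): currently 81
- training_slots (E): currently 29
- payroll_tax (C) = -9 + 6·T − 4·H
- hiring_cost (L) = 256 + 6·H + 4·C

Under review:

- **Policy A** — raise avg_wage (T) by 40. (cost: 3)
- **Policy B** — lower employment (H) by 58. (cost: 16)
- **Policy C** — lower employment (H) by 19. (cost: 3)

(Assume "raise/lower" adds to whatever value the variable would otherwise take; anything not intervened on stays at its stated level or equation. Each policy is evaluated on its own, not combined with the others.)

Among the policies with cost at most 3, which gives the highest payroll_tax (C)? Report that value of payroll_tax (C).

675

Policy A (T + 40):
  T = 128 + 40 = 168
  H = 81
  C = -9 + 6·168 − 4·81 = 675
Policy C (H − 19):
  T = 128
  H = 81 − 19 = 62
  C = -9 + 6·128 − 4·62 = 511
Comparing — Policy A: C=675, Policy C: C=511. Highest is 675 (Policy A).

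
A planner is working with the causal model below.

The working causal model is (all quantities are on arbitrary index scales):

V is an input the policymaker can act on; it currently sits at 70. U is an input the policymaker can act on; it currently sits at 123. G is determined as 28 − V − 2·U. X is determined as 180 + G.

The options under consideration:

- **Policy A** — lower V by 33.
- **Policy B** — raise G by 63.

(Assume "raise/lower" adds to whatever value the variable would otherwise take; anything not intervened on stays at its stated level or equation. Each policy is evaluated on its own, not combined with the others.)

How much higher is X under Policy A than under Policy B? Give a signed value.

Policy A (V − 33):
  V = 70 − 33 = 37
  U = 123
  G = 28 − 37 − 2·123 = -255
  X = 180 + (-255) = -75
Policy B (G + 63):
  V = 70
  U = 123
  G = 28 − 70 − 2·123 (+63 from intervention) = -225
  X = 180 + (-225) = -45
X: -75 − (-45) = -30

-30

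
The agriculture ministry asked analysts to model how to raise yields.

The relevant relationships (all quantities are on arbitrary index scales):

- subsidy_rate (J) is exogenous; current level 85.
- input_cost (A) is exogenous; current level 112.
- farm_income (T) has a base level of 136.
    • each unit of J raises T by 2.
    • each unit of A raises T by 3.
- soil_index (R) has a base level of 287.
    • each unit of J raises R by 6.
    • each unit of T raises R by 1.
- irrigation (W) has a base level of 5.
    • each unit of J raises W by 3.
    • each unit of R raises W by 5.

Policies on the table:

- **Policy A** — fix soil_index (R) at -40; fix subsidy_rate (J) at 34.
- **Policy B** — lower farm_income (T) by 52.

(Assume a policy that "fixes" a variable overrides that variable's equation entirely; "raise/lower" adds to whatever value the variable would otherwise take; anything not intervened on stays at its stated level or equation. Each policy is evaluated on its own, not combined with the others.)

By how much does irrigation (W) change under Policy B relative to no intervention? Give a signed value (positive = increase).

Baseline:
  J = 85
  A = 112
  T = 136 + 2·85 + 3·112 = 642
  R = 287 + 6·85 + 642 = 1439
  W = 5 + 3·85 + 5·1439 = 7455
Policy B (T − 52):
  J = 85
  A = 112
  T = 136 + 2·85 + 3·112 (−52 from intervention) = 590
  R = 287 + 6·85 + 590 = 1387
  W = 5 + 3·85 + 5·1387 = 7195
Change in W: 7195 − 7455 = -260

-260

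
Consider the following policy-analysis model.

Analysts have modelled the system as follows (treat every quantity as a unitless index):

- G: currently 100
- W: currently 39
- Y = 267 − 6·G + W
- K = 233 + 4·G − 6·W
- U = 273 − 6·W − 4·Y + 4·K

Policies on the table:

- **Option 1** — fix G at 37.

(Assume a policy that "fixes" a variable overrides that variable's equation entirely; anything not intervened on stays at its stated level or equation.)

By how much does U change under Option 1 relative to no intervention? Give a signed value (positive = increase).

Baseline:
  G = 100
  W = 39
  Y = 267 − 6·100 + 39 = -294
  K = 233 + 4·100 − 6·39 = 399
  U = 273 − 6·39 − 4·(-294) + 4·399 = 2811
Option 1 (G := 37):
  G = 37
  W = 39
  Y = 267 − 6·37 + 39 = 84
  K = 233 + 4·37 − 6·39 = 147
  U = 273 − 6·39 − 4·84 + 4·147 = 291
Change in U: 291 − 2811 = -2520

-2520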